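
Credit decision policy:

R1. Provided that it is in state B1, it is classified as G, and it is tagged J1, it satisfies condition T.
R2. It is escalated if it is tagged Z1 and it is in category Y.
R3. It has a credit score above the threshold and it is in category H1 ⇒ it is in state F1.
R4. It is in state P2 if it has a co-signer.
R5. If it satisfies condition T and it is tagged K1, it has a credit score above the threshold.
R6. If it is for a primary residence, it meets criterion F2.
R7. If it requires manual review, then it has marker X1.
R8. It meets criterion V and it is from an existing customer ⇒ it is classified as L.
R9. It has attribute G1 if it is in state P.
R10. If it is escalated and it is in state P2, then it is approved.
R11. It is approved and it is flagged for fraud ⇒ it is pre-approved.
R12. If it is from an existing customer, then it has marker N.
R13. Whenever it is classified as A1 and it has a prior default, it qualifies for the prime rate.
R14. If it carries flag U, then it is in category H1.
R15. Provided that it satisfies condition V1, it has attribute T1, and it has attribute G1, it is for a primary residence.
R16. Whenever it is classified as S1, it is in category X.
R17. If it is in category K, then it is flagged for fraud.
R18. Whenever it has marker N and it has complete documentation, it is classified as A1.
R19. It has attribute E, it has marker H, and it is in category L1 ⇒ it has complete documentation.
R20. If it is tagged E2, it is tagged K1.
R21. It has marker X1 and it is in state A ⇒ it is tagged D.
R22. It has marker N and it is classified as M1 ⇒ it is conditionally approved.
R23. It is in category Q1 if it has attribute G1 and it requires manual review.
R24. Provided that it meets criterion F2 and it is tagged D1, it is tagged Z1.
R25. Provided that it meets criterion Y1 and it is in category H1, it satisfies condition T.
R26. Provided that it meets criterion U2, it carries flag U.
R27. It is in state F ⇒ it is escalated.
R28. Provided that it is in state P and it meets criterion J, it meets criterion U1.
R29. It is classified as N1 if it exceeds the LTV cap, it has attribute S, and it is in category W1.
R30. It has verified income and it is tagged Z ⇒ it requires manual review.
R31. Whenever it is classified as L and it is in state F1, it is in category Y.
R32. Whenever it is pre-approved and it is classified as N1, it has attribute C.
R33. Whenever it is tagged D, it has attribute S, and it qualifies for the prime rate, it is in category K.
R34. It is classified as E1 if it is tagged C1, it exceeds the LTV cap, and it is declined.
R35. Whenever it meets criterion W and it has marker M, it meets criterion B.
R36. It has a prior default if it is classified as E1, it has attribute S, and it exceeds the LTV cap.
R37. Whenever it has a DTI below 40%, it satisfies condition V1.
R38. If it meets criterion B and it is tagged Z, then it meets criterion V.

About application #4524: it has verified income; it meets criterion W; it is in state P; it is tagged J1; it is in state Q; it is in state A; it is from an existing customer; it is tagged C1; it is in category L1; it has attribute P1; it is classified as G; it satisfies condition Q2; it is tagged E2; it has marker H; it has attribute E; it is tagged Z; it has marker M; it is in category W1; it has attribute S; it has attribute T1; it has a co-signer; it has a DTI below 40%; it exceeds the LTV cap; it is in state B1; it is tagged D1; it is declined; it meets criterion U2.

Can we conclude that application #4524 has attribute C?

Yes

By R1 (it is in state B1, it is classified as G, it is tagged J1): it satisfies condition T.
By R4 (it has a co-signer): it is in state P2.
By R9 (it is in state P): it has attribute G1.
By R12 (it is from an existing customer): it has marker N.
By R19 (it has attribute E, it has marker H, it is in category L1): it has complete documentation.
By R20 (it is tagged E2): it is tagged K1.
By R26 (it meets criterion U2): it carries flag U.
By R29 (it exceeds the LTV cap, it has attribute S, it is in category W1): it is classified as N1.
By R30 (it has verified income, it is tagged Z): it requires manual review.
By R34 (it is tagged C1, it exceeds the LTV cap, it is declined): it is classified as E1.
By R35 (it meets criterion W, it has marker M): it meets criterion B.
By R36 (it is classified as E1, it has attribute S, it exceeds the LTV cap): it has a prior default.
By R37 (it has a DTI below 40%): it satisfies condition V1.
By R38 (it meets criterion B, it is tagged Z): it meets criterion V.
By R5 (it satisfies condition T, it is tagged K1): it has a credit score above the threshold.
By R7 (it requires manual review): it has marker X1.
By R8 (it meets criterion V, it is from an existing customer): it is classified as L.
By R14 (it carries flag U): it is in category H1.
By R15 (it satisfies condition V1, it has attribute T1, it has attribute G1): it is for a primary residence.
By R18 (it has marker N, it has complete documentation): it is classified as A1.
By R21 (it has marker X1, it is in state A): it is tagged D.
By R3 (it has a credit score above the threshold, it is in category H1): it is in state F1.
By R6 (it is for a primary residence): it meets criterion F2.
By R13 (it is classified as A1, it has a prior default): it qualifies for the prime rate.
By R24 (it meets criterion F2, it is tagged D1): it is tagged Z1.
By R31 (it is classified as L, it is in state F1): it is in category Y.
By R33 (it is tagged D, it has attribute S, it qualifies for the prime rate): it is in category K.
By R2 (it is tagged Z1, it is in category Y): it is escalated.
By R10 (it is escalated, it is in state P2): it is approved.
By R17 (it is in category K): it is flagged for fraud.
By R11 (it is approved, it is flagged for fraud): it is pre-approved.
By R32 (it is pre-approved, it is classified as N1): it has attribute C.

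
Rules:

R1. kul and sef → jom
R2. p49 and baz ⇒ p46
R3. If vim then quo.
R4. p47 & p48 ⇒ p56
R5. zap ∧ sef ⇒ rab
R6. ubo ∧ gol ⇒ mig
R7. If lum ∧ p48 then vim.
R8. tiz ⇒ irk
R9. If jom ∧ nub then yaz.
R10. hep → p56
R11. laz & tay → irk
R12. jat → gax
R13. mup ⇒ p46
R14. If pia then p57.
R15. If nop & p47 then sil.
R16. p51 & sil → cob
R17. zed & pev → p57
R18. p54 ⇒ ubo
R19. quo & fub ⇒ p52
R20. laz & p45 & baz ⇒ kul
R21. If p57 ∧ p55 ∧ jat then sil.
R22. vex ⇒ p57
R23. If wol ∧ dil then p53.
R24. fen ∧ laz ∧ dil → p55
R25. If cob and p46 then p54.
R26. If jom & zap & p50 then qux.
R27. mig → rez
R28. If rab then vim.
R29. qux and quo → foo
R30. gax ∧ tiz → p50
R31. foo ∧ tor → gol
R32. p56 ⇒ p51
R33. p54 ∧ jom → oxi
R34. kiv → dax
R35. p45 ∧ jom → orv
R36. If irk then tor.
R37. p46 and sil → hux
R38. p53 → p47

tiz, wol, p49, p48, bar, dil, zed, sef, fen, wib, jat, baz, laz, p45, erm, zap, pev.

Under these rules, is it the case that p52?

Forward chaining from the given facts derives: p46, rab, irk, gax, p57, kul, p53, p55, vim, p50, tor, p47, jom, quo, p56, sil, qux, foo, gol, p51, orv, hux, cob, p54, oxi, ubo, mig, rez.
The only rule concluding p52 is R19, which needs fub; that is never established.

No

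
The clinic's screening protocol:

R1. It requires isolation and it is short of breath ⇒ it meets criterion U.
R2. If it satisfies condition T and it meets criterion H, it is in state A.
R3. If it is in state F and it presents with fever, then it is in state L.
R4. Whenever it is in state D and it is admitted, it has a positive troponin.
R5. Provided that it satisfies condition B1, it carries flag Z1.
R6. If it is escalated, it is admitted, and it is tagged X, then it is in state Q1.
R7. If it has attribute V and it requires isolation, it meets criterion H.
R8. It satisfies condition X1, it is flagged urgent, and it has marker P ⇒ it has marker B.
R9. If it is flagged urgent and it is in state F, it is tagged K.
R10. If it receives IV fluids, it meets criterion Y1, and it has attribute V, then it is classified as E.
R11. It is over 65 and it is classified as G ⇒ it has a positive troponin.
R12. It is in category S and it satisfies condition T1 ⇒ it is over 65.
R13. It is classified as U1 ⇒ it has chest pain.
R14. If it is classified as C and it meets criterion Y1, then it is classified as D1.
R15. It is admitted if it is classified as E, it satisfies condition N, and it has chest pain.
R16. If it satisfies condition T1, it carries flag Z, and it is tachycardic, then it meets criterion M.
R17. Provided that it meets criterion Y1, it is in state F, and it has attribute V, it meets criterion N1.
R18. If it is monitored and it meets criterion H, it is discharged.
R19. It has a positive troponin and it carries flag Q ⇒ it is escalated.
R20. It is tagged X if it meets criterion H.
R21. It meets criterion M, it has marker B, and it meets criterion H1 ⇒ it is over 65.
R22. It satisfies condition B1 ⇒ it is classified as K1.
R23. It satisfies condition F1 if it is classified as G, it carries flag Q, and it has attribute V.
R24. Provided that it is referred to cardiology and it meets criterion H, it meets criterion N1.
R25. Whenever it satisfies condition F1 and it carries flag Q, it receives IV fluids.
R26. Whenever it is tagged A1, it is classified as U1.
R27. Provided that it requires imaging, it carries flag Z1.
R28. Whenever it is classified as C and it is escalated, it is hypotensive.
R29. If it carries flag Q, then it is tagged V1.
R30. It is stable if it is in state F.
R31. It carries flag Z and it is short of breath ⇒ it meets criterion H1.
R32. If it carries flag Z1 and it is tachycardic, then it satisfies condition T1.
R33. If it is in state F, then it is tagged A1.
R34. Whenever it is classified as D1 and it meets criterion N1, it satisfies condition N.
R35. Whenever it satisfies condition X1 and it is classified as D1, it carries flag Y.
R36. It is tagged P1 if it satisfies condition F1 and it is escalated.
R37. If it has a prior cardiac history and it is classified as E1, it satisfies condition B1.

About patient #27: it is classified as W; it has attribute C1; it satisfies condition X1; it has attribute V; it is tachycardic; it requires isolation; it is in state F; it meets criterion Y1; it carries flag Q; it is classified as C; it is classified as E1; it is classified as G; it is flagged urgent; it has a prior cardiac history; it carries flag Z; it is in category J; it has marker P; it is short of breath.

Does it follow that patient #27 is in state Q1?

By R7 (it has attribute V, it requires isolation): it meets criterion H.
By R8 (it satisfies condition X1, it is flagged urgent, it has marker P): it has marker B.
By R14 (it is classified as C, it meets criterion Y1): it is classified as D1.
By R17 (it meets criterion Y1, it is in state F, it has attribute V): it meets criterion N1.
By R20 (it meets criterion H): it is tagged X.
By R23 (it is classified as G, it carries flag Q, it has attribute V): it satisfies condition F1.
By R25 (it satisfies condition F1, it carries flag Q): it receives IV fluids.
By R31 (it carries flag Z, it is short of breath): it meets criterion H1.
By R33 (it is in state F): it is tagged A1.
By R34 (it is classified as D1, it meets criterion N1): it satisfies condition N.
By R37 (it has a prior cardiac history, it is classified as E1): it satisfies condition B1.
By R5 (it satisfies condition B1): it carries flag Z1.
By R10 (it receives IV fluids, it meets criterion Y1, it has attribute V): it is classified as E.
By R26 (it is tagged A1): it is classified as U1.
By R32 (it carries flag Z1, it is tachycardic): it satisfies condition T1.
By R13 (it is classified as U1): it has chest pain.
By R15 (it is classified as E, it satisfies condition N, it has chest pain): it is admitted.
By R16 (it satisfies condition T1, it carries flag Z, it is tachycardic): it meets criterion M.
By R21 (it meets criterion M, it has marker B, it meets criterion H1): it is over 65.
By R11 (it is over 65, it is classified as G): it has a positive troponin.
By R19 (it has a positive troponin, it carries flag Q): it is escalated.
By R6 (it is escalated, it is admitted, it is tagged X): it is in state Q1.

Yes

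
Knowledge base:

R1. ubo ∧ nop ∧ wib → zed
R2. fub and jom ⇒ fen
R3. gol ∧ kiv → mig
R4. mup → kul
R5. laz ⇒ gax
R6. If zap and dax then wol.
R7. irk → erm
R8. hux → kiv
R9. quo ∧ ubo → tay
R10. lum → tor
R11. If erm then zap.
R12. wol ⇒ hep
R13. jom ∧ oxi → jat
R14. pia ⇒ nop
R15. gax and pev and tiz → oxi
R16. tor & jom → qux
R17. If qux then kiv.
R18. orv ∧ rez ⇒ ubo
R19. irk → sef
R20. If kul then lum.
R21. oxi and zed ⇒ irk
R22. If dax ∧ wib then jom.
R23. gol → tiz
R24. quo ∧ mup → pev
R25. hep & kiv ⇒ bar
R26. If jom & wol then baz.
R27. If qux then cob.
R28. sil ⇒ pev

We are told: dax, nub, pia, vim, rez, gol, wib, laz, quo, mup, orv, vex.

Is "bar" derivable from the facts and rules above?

kul  (by R4: mup)
gax  (by R5: laz)
nop  (by R14: pia)
ubo  (by R18: orv, rez)
lum  (by R20: kul)
jom  (by R22: dax, wib)
tiz  (by R23: gol)
pev  (by R24: quo, mup)
zed  (by R1: ubo, nop, wib)
tor  (by R10: lum)
oxi  (by R15: gax, pev, tiz)
qux  (by R16: tor, jom)
kiv  (by R17: qux)
irk  (by R21: oxi, zed)
erm  (by R7: irk)
zap  (by R11: erm)
wol  (by R6: zap, dax)
hep  (by R12: wol)
bar  (by R25: hep, kiv)

Yes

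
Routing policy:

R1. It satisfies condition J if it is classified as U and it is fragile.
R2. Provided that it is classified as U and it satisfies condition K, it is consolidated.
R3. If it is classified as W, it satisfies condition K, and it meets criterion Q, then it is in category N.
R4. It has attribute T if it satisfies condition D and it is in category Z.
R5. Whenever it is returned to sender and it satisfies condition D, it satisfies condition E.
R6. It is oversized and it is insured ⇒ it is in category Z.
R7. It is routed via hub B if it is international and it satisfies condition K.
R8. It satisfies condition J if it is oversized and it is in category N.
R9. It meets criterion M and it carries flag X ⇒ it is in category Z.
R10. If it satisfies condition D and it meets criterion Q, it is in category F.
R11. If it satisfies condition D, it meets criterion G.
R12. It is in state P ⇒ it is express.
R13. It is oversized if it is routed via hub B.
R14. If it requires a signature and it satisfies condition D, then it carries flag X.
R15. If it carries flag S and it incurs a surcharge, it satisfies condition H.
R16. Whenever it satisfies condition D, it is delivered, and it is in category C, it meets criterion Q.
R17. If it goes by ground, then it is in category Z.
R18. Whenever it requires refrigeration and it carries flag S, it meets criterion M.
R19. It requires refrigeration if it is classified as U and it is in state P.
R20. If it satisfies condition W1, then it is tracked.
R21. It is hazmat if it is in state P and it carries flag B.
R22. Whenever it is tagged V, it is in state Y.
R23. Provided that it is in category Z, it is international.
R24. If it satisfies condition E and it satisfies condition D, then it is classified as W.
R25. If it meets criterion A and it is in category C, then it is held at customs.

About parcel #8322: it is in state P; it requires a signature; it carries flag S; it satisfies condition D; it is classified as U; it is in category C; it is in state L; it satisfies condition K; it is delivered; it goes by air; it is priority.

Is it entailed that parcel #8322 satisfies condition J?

Forward chaining from the given facts derives: is consolidated, meets criterion G, is express, carries flag X, meets criterion Q, requires refrigeration, is in category F, meets criterion M, is in category Z, is international, has attribute T, is routed via hub B, is oversized.
Rules concluding "it satisfies condition J": R1 needs "it is fragile"; R8 needs "it is in category N" — none of these are established.

No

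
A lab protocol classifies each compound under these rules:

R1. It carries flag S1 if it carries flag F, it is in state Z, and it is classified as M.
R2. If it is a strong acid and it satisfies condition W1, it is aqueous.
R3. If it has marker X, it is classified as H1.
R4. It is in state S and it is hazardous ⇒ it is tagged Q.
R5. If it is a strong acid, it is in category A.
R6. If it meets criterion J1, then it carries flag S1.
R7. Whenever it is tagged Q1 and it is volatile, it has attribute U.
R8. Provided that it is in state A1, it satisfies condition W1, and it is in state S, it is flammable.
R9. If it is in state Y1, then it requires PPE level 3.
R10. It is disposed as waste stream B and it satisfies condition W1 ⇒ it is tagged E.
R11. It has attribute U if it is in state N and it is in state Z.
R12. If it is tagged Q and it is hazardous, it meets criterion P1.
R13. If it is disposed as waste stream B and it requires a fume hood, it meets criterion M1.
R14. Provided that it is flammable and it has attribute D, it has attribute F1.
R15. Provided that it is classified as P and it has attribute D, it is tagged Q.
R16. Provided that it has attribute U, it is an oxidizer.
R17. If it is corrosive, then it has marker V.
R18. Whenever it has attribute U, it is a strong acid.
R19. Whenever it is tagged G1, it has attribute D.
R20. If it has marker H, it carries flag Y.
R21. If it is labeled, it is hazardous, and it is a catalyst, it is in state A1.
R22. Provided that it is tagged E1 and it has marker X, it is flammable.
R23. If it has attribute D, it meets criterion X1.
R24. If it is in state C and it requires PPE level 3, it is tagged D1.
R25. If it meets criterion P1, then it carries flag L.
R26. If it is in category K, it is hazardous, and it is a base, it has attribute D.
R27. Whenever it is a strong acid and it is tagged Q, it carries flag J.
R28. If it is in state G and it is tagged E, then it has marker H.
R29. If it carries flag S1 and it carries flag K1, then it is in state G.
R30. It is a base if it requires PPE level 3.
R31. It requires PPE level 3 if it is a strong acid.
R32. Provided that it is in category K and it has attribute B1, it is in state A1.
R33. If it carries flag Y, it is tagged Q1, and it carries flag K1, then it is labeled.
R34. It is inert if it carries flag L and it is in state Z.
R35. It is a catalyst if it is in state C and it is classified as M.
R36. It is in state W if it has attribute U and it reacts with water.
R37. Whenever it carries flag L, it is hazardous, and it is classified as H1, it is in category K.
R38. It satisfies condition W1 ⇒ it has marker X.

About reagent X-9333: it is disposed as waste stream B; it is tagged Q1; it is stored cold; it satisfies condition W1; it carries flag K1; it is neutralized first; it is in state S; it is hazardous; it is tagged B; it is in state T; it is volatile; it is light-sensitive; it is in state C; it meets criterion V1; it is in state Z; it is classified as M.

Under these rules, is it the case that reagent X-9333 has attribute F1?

No

Forward chaining from the given facts derives: is tagged Q, has attribute U, is tagged E, meets criterion P1, is an oxidizer, is a strong acid, carries flag L, carries flag J, requires PPE level 3, is inert, is a catalyst, has marker X, is aqueous, is classified as H1, is in category A, is tagged D1, is a base, is in category K, has attribute D, meets criterion X1.
The only rule concluding "it has attribute F1" is R14, which needs "it is flammable"; that is never established.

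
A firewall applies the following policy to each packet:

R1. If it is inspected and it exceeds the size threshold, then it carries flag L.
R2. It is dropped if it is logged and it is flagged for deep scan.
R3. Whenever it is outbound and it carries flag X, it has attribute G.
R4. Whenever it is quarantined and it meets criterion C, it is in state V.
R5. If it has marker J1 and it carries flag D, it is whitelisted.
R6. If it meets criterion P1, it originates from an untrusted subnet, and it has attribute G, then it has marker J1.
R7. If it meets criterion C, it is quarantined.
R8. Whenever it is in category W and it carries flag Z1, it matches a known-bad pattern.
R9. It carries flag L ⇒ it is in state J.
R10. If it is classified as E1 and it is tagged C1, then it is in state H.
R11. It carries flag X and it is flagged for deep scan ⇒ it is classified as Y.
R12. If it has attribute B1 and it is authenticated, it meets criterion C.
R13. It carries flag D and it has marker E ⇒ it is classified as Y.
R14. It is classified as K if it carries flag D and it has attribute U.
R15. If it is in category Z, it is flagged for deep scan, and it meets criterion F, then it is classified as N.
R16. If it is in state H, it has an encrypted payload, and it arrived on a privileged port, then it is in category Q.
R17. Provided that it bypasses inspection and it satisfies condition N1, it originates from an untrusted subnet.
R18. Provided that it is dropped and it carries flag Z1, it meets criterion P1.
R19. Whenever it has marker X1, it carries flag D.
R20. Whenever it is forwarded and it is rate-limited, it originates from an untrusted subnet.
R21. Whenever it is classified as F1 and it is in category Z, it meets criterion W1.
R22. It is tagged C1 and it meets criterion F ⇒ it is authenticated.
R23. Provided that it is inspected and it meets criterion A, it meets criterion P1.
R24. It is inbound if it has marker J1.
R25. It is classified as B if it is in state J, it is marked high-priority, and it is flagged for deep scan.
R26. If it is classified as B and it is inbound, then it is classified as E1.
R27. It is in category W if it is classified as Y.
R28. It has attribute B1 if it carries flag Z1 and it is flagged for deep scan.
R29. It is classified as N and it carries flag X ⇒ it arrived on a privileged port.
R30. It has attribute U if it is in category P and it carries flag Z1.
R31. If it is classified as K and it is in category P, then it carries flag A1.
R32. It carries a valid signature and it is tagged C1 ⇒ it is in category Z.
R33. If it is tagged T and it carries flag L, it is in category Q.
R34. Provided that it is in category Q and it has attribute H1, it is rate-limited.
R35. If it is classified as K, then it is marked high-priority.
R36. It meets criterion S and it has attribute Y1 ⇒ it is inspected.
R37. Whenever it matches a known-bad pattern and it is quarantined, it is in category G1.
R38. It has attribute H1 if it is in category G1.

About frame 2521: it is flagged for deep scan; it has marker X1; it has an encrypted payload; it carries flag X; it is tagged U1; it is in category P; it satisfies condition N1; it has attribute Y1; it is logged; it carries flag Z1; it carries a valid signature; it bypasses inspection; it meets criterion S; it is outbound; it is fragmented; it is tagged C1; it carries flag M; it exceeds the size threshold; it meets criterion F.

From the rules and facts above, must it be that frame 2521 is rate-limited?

By R2 (it is logged, it is flagged for deep scan): it is dropped.
By R3 (it is outbound, it carries flag X): it has attribute G.
By R11 (it carries flag X, it is flagged for deep scan): it is classified as Y.
By R17 (it bypasses inspection, it satisfies condition N1): it originates from an untrusted subnet.
By R18 (it is dropped, it carries flag Z1): it meets criterion P1.
By R19 (it has marker X1): it carries flag D.
By R22 (it is tagged C1, it meets criterion F): it is authenticated.
By R27 (it is classified as Y): it is in category W.
By R28 (it carries flag Z1, it is flagged for deep scan): it has attribute B1.
By R30 (it is in category P, it carries flag Z1): it has attribute U.
By R32 (it carries a valid signature, it is tagged C1): it is in category Z.
By R36 (it meets criterion S, it has attribute Y1): it is inspected.
By R1 (it is inspected, it exceeds the size threshold): it carries flag L.
By R6 (it meets criterion P1, it originates from an untrusted subnet, it has attribute G): it has marker J1.
By R8 (it is in category W, it carries flag Z1): it matches a known-bad pattern.
By R9 (it carries flag L): it is in state J.
By R12 (it has attribute B1, it is authenticated): it meets criterion C.
By R14 (it carries flag D, it has attribute U): it is classified as K.
By R15 (it is in category Z, it is flagged for deep scan, it meets criterion F): it is classified as N.
By R24 (it has marker J1): it is inbound.
By R29 (it is classified as N, it carries flag X): it arrived on a privileged port.
By R35 (it is classified as K): it is marked high-priority.
By R7 (it meets criterion C): it is quarantined.
By R25 (it is in state J, it is marked high-priority, it is flagged for deep scan): it is classified as B.
By R26 (it is classified as B, it is inbound): it is classified as E1.
By R37 (it matches a known-bad pattern, it is quarantined): it is in category G1.
By R38 (it is in category G1): it has attribute H1.
By R10 (it is classified as E1, it is tagged C1): it is in state H.
By R16 (it is in state H, it has an encrypted payload, it arrived on a privileged port): it is in category Q.
By R34 (it is in category Q, it has attribute H1): it is rate-limited.

Yes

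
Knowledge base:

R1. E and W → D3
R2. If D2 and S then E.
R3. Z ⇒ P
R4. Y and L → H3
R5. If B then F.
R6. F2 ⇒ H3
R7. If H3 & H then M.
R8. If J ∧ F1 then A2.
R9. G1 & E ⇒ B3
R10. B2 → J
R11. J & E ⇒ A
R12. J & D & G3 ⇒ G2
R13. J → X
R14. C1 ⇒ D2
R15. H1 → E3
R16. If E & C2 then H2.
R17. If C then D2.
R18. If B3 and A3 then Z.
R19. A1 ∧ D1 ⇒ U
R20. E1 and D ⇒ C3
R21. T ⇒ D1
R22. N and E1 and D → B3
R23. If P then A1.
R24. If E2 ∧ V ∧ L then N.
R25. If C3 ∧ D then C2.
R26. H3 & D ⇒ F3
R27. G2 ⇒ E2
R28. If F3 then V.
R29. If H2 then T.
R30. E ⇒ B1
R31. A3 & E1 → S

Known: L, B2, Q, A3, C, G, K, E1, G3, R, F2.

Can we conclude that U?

Forward chaining from the given facts derives: H3, J, X, D2, S, E, A, B1.
The only rule concluding U is R19, which needs A1; that is never established.

No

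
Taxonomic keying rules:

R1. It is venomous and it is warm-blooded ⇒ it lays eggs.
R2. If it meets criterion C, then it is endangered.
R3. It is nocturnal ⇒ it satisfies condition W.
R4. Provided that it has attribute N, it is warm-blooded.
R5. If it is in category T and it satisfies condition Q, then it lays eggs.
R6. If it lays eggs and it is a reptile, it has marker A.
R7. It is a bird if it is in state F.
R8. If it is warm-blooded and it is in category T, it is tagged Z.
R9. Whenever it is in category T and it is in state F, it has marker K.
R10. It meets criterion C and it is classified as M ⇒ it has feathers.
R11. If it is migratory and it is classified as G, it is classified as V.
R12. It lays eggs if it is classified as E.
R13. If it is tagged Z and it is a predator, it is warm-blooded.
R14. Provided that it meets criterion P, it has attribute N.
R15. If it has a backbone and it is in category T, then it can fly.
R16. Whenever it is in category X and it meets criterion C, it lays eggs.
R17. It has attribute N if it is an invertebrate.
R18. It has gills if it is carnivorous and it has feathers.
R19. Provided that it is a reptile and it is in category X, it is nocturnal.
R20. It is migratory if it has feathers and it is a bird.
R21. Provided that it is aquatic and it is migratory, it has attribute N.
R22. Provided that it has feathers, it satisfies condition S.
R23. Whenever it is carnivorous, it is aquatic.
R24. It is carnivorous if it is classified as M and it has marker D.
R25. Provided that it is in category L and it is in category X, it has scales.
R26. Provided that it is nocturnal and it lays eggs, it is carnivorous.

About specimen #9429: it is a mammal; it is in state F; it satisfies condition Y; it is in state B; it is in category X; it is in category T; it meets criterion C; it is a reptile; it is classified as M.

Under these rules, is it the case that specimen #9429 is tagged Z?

By R7 (it is in state F): it is a bird.
By R10 (it meets criterion C, it is classified as M): it has feathers.
By R16 (it is in category X, it meets criterion C): it lays eggs.
By R19 (it is a reptile, it is in category X): it is nocturnal.
By R20 (it has feathers, it is a bird): it is migratory.
By R26 (it is nocturnal, it lays eggs): it is carnivorous.
By R23 (it is carnivorous): it is aquatic.
By R21 (it is aquatic, it is migratory): it has attribute N.
By R4 (it has attribute N): it is warm-blooded.
By R8 (it is warm-blooded, it is in category T): it is tagged Z.

Yes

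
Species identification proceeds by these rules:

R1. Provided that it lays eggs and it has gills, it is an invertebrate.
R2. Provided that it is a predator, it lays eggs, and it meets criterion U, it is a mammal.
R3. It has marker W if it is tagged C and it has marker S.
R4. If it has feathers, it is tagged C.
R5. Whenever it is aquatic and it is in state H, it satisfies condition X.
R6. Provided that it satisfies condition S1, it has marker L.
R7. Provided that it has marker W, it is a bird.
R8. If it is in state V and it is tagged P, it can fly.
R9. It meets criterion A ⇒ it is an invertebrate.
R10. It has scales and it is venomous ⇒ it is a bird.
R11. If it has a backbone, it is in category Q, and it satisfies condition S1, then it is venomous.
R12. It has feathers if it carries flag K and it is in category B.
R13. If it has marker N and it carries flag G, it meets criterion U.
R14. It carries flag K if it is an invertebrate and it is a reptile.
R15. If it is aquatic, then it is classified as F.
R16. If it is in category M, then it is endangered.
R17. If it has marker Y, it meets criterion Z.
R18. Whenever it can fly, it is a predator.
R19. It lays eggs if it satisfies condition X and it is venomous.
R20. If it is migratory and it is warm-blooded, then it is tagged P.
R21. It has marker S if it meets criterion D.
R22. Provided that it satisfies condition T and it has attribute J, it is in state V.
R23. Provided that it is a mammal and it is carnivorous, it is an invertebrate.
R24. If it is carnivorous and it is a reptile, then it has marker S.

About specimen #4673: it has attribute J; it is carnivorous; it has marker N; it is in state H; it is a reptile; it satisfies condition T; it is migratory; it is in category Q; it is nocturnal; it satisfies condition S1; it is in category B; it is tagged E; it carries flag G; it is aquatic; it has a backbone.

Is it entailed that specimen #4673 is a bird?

No

Forward chaining from the given facts derives: satisfies condition X, has marker L, is venomous, meets criterion U, is classified as F, lays eggs, is in state V, has marker S.
Rules concluding "it is a bird": R7 needs "it has marker W"; R10 needs "it has scales" — none of these are established.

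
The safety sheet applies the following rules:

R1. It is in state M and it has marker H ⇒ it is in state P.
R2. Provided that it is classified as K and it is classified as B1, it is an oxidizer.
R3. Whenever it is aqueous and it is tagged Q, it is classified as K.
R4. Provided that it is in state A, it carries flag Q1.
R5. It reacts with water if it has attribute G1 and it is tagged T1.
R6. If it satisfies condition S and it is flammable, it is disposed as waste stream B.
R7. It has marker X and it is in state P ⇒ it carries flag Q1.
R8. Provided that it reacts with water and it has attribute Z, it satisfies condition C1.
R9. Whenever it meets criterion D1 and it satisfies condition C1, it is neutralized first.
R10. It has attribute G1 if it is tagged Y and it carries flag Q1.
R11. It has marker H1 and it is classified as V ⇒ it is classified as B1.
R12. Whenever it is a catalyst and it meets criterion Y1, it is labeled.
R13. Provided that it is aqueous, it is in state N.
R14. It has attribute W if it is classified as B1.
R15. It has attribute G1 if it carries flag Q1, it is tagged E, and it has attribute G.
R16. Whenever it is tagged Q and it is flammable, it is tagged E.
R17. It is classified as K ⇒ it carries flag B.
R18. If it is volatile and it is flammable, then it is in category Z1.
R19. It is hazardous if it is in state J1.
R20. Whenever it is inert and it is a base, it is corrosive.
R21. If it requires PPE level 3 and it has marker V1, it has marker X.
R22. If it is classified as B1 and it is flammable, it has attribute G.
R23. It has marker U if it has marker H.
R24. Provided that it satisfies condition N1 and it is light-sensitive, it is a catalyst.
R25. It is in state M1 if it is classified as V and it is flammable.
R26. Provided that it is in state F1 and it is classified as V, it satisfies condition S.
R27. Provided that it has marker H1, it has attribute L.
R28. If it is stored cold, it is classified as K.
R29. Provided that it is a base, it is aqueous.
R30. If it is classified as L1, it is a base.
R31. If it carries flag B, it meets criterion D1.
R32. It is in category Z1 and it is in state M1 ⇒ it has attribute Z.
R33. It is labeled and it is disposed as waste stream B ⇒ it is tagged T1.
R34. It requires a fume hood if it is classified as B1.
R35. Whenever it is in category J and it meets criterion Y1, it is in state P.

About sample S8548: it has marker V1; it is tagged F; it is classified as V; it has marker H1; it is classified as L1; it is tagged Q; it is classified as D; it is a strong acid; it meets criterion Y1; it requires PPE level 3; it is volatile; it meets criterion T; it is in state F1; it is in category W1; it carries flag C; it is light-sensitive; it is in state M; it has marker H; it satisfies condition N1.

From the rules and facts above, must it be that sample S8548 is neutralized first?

No

Forward chaining from the given facts derives: is in state P, is classified as B1, has attribute W, has marker X, has marker U, is a catalyst, satisfies condition S, has attribute L, is a base, requires a fume hood, carries flag Q1, is labeled, is aqueous, is classified as K, is in state N, carries flag B, meets criterion D1, is an oxidizer.
The only rule concluding "it is neutralized first" is R9, which needs "it satisfies condition C1"; that is never established.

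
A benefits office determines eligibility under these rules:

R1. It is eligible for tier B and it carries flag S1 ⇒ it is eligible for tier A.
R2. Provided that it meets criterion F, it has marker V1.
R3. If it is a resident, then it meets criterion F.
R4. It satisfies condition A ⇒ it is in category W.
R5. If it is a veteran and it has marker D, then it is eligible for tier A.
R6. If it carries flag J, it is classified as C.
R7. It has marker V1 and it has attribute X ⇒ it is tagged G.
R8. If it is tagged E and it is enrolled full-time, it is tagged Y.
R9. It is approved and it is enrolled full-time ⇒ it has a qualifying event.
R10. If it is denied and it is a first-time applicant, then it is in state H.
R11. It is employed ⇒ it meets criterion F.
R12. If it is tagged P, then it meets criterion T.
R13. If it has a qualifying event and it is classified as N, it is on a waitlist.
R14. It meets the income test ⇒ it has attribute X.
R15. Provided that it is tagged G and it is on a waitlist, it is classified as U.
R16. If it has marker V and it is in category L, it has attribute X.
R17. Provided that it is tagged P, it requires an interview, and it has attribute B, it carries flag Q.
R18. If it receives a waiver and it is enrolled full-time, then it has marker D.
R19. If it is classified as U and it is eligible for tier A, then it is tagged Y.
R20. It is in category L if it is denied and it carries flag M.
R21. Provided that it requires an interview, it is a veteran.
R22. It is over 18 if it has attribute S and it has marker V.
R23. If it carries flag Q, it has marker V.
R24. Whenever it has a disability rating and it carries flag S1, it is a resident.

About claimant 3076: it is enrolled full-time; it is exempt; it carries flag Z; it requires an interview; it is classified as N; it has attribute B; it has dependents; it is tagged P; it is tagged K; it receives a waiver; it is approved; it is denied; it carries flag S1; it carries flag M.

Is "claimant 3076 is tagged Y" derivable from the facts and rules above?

Forward chaining from the given facts derives: has a qualifying event, meets criterion T, is on a waitlist, carries flag Q, has marker D, is in category L, is a veteran, has marker V, is eligible for tier A, has attribute X.
Rules concluding "it is tagged Y": R8 needs "it is tagged E"; R19 needs "it is classified as U" — none of these are established.

No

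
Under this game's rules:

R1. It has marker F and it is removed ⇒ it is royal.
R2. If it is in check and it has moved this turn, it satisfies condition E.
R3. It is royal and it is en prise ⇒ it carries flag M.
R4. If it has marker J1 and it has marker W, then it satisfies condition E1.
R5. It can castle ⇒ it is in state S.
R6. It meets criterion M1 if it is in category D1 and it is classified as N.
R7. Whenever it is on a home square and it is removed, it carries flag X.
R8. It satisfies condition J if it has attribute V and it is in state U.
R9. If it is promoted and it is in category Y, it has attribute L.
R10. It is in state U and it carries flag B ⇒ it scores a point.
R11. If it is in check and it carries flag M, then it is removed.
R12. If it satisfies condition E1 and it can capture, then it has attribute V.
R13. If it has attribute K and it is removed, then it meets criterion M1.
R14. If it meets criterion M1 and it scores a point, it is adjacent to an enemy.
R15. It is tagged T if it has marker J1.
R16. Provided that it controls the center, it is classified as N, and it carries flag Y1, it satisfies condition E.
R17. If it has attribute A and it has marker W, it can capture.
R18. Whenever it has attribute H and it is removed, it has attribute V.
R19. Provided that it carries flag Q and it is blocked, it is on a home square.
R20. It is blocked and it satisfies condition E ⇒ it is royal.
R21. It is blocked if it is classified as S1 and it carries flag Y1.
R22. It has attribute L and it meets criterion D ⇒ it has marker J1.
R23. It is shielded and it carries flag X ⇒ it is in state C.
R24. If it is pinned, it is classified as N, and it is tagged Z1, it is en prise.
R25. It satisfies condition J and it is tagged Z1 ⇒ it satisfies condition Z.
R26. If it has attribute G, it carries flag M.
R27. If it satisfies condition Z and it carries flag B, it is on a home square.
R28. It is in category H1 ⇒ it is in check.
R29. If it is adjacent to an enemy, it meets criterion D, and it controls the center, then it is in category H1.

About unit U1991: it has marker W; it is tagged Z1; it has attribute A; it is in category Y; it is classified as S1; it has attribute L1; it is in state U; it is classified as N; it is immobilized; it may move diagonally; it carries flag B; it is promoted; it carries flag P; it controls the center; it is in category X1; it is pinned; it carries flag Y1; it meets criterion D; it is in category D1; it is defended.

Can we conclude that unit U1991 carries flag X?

By R6 (it is in category D1, it is classified as N): it meets criterion M1.
By R9 (it is promoted, it is in category Y): it has attribute L.
By R10 (it is in state U, it carries flag B): it scores a point.
By R14 (it meets criterion M1, it scores a point): it is adjacent to an enemy.
By R16 (it controls the center, it is classified as N, it carries flag Y1): it satisfies condition E.
By R17 (it has attribute A, it has marker W): it can capture.
By R21 (it is classified as S1, it carries flag Y1): it is blocked.
By R22 (it has attribute L, it meets criterion D): it has marker J1.
By R24 (it is pinned, it is classified as N, it is tagged Z1): it is en prise.
By R29 (it is adjacent to an enemy, it meets criterion D, it controls the center): it is in category H1.
By R4 (it has marker J1, it has marker W): it satisfies condition E1.
By R12 (it satisfies condition E1, it can capture): it has attribute V.
By R20 (it is blocked, it satisfies condition E): it is royal.
By R28 (it is in category H1): it is in check.
By R3 (it is royal, it is en prise): it carries flag M.
By R8 (it has attribute V, it is in state U): it satisfies condition J.
By R11 (it is in check, it carries flag M): it is removed.
By R25 (it satisfies condition J, it is tagged Z1): it satisfies condition Z.
By R27 (it satisfies condition Z, it carries flag B): it is on a home square.
By R7 (it is on a home square, it is removed): it carries flag X.

Yes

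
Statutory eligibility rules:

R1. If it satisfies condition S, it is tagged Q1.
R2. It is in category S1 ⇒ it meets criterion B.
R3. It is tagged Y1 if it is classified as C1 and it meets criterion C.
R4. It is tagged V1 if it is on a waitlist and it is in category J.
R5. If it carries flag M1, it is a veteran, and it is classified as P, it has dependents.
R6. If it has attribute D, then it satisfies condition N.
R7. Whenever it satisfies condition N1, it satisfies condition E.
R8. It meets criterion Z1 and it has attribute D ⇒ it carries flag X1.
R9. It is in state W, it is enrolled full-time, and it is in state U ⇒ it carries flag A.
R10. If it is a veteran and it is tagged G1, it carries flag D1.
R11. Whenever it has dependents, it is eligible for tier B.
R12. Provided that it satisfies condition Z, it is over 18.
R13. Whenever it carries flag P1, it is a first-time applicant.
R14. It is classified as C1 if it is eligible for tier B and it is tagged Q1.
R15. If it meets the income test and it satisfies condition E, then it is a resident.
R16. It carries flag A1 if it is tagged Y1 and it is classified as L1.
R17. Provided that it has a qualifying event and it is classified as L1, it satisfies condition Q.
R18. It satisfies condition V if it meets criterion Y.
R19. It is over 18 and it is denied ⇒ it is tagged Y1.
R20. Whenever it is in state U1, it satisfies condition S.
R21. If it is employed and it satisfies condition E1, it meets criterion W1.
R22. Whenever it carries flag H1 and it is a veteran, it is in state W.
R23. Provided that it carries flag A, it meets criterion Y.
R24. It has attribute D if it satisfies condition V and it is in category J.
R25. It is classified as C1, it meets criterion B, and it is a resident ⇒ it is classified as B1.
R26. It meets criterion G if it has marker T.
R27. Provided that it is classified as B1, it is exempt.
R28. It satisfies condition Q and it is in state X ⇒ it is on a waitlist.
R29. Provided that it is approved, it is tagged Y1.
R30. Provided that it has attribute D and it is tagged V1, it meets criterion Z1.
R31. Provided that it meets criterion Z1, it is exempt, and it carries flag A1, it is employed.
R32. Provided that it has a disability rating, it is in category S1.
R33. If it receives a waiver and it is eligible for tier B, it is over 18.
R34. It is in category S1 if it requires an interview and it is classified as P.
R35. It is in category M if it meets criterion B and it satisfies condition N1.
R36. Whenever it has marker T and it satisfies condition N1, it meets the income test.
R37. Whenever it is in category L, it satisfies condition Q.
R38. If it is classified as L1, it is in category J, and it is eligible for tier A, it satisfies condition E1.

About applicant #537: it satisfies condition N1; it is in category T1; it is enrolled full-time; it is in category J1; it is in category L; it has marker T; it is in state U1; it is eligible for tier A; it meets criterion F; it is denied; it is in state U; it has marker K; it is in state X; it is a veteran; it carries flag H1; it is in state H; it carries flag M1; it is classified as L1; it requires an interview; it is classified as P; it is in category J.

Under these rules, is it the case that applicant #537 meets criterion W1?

Forward chaining from the given facts derives: has dependents, satisfies condition E, is eligible for tier B, satisfies condition S, is in state W, meets criterion G, is in category S1, meets the income test, satisfies condition Q, satisfies condition E1, is tagged Q1, meets criterion B, carries flag A, is classified as C1, is a resident, meets criterion Y, is classified as B1, is exempt, is on a waitlist, is in category M, is tagged V1, satisfies condition V, has attribute D, meets criterion Z1, satisfies condition N, carries flag X1.
The only rule concluding "it meets criterion W1" is R21, which needs "it is employed"; that is never established.

No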